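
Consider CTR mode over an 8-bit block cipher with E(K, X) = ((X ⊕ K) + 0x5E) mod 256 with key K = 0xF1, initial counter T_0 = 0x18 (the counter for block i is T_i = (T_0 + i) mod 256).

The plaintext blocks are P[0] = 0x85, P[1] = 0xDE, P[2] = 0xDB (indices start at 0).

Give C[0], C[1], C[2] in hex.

C[0] = 0xC2, C[1] = 0x98, C[2] = 0x92

CTR encryption: S_i = E(K, T_i) where T_i is the counter for block i; C_i = P_i ⊕ S_i.
C[0]: T = 0x18, S = E(K, T) = 0x47; 0x85 ⊕ 0x47 = 0xC2.
C[1]: T = 0x19, S = E(K, T) = 0x46; 0xDE ⊕ 0x46 = 0x98.
C[2]: T = 0x1A, S = E(K, T) = 0x49; 0xDB ⊕ 0x49 = 0x92.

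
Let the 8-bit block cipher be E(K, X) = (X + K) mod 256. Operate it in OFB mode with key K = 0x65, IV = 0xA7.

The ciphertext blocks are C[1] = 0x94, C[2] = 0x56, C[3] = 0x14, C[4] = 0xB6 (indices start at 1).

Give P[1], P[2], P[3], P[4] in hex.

P[1] = 0x98, P[2] = 0x27, P[3] = 0xC2, P[4] = 0x8D

OFB decryption: S_i = E(K, S_{i−1}) with S_{0} = IV; P_i = C_i ⊕ S_i.
P[1]: S = E(K, 0xA7) = 0x0C; 0x94 ⊕ 0x0C = 0x98.
P[2]: S = E(K, 0x0C) = 0x71; 0x56 ⊕ 0x71 = 0x27.
P[3]: S = E(K, 0x71) = 0xD6; 0x14 ⊕ 0xD6 = 0xC2.
P[4]: S = E(K, 0xD6) = 0x3B; 0xB6 ⊕ 0x3B = 0x8D.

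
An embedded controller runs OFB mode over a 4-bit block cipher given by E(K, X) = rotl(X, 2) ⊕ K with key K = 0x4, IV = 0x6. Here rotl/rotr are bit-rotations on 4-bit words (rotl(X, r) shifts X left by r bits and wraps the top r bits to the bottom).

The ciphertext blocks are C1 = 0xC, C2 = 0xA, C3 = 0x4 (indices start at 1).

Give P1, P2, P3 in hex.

OFB decryption: S_i = E(K, S_{i−1}) with S_{0} = IV; P_i = C_i ⊕ S_i.
P1: S = E(K, 0x6) = 0xD; 0xC ⊕ 0xD = 0x1.
P2: S = E(K, 0xD) = 0x3; 0xA ⊕ 0x3 = 0x9.
P3: S = E(K, 0x3) = 0x8; 0x4 ⊕ 0x8 = 0xC.

P1 = 0x1, P2 = 0x9, P3 = 0xC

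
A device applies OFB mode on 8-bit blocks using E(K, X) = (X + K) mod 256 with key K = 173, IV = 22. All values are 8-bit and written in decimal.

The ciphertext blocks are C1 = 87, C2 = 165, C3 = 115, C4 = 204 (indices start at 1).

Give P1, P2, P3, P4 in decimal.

OFB decryption: S_i = E(K, S_{i−1}) with S_{0} = IV; P_i = C_i ⊕ S_i.
P1: S = E(K, 22) = 195; 87 ⊕ 195 = 148.
P2: S = E(K, 195) = 112; 165 ⊕ 112 = 213.
P3: S = E(K, 112) = 29; 115 ⊕ 29 = 110.
P4: S = E(K, 29) = 202; 204 ⊕ 202 = 6.

P1 = 148, P2 = 213, P3 = 110, P4 = 6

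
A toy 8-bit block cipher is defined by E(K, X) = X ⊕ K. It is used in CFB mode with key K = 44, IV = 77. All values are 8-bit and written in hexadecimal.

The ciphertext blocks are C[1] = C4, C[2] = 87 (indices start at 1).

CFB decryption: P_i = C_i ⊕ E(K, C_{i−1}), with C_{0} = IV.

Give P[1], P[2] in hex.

P[1]: E(K, 77) = 33; C4 ⊕ 33 = F7.
P[2]: E(K, C4) = 80; 87 ⊕ 80 = 07.

P[1] = F7, P[2] = 07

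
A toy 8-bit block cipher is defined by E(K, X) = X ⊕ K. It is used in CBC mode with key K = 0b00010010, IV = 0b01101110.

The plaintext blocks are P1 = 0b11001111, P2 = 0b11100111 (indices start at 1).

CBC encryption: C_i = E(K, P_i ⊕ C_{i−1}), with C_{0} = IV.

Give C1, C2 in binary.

C1 = 0b10110011, C2 = 0b01000110

C1: P1 ⊕ 0b01101110 = 0b10100001; E(K, 0b10100001) = 0b10110011.
C2: P2 ⊕ 0b10110011 = 0b01010100; E(K, 0b01010100) = 0b01000110.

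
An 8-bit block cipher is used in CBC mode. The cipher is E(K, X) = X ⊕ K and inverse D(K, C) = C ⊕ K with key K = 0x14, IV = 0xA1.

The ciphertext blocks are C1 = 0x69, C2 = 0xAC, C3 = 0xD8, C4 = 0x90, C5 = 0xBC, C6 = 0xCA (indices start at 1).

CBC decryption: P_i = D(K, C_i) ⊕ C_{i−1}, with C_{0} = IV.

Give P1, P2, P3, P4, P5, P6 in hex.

P1 = 0xDC, P2 = 0xD1, P3 = 0x60, P4 = 0x5C, P5 = 0x38, P6 = 0x62

P1: D(K, 0x69) = 0x7D; 0x7D ⊕ 0xA1 = 0xDC.
P2: D(K, 0xAC) = 0xB8; 0xB8 ⊕ 0x69 = 0xD1.
P3: D(K, 0xD8) = 0xCC; 0xCC ⊕ 0xAC = 0x60.
P4: D(K, 0x90) = 0x84; 0x84 ⊕ 0xD8 = 0x5C.
P5: D(K, 0xBC) = 0xA8; 0xA8 ⊕ 0x90 = 0x38.
P6: D(K, 0xCA) = 0xDE; 0xDE ⊕ 0xBC = 0x62.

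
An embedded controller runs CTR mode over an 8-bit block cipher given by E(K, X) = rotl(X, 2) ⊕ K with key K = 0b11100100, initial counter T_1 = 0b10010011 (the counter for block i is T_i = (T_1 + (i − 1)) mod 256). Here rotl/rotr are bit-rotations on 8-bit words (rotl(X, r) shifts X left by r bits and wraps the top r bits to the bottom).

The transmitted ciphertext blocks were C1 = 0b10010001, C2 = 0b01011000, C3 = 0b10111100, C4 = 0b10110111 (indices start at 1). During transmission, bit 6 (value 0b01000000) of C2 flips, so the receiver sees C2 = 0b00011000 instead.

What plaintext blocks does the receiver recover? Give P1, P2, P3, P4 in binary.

P1 = 0b00111011, P2 = 0b10101110, P3 = 0b00001110, P4 = 0b00001001

CTR decryption: S_i = E(K, T_i) where T_i is the counter for block i; P_i = C_i ⊕ S_i.
Only C2 changed, to 0b00011000. In CTR, a change in C_i flips the same bit in P_i only; the keystream is unaffected. Decrypting the received ciphertext:
P1: T = 0b10010011, S = E(K, T) = 0b10101010; 0b10010001 ⊕ 0b10101010 = 0b00111011.
P2: T = 0b10010100, S = E(K, T) = 0b10110110; 0b00011000 ⊕ 0b10110110 = 0b10101110.
P3: T = 0b10010101, S = E(K, T) = 0b10110010; 0b10111100 ⊕ 0b10110010 = 0b00001110.
P4: T = 0b10010110, S = E(K, T) = 0b10111110; 0b10110111 ⊕ 0b10111110 = 0b00001001.
Blocks that differ from the original plaintext: P2.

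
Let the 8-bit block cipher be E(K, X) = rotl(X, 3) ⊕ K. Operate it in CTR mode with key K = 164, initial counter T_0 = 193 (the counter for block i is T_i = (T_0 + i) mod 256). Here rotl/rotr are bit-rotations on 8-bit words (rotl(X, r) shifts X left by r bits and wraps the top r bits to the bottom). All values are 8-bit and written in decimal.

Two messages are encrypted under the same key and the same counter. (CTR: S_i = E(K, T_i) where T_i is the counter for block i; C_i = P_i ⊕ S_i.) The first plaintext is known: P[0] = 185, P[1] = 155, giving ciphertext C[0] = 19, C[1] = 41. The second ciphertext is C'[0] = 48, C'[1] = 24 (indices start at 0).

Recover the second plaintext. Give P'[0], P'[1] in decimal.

In CTR with a reused counter, both messages share the same keystream S_i, so C_i ⊕ C'_i = P_i ⊕ P'_i and thus P'_i = P_i ⊕ C_i ⊕ C'_i.
P'[0]: 185 ⊕ 19 ⊕ 48 = 154.
P'[1]: 155 ⊕ 41 ⊕ 24 = 170.

P'[0] = 154, P'[1] = 170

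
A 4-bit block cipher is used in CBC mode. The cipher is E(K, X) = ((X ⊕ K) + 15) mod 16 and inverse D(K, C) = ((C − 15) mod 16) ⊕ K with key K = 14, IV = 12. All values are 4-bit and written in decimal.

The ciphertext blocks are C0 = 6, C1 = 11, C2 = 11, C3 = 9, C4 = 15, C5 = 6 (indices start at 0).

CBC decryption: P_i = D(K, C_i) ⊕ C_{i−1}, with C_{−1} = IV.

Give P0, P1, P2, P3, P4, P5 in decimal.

P0 = 5, P1 = 4, P2 = 9, P3 = 15, P4 = 7, P5 = 6

P0: D(K, 6) = 9; 9 ⊕ 12 = 5.
P1: D(K, 11) = 2; 2 ⊕ 6 = 4.
P2: D(K, 11) = 2; 2 ⊕ 11 = 9.
P3: D(K, 9) = 4; 4 ⊕ 11 = 15.
P4: D(K, 15) = 14; 14 ⊕ 9 = 7.
P5: D(K, 6) = 9; 9 ⊕ 15 = 6.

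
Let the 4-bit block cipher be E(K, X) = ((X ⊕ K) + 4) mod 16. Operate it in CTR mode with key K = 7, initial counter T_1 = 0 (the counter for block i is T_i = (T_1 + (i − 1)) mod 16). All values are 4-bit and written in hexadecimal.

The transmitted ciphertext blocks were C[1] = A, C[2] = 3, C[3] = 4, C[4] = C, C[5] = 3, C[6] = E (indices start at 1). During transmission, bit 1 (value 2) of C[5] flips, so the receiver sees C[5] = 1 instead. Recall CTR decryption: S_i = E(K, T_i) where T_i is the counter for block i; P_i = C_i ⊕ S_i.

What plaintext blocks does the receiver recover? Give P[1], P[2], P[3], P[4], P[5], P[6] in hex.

P[1] = 1, P[2] = 9, P[3] = D, P[4] = 4, P[5] = 6, P[6] = 8

Only C[5] changed, to 1. In CTR, a change in C_i flips the same bit in P_i only; the keystream is unaffected. Decrypting the received ciphertext:
P[1]: T = 0, S = E(K, T) = B; A ⊕ B = 1.
P[2]: T = 1, S = E(K, T) = A; 3 ⊕ A = 9.
P[3]: T = 2, S = E(K, T) = 9; 4 ⊕ 9 = D.
P[4]: T = 3, S = E(K, T) = 8; C ⊕ 8 = 4.
P[5]: T = 4, S = E(K, T) = 7; 1 ⊕ 7 = 6.
P[6]: T = 5, S = E(K, T) = 6; E ⊕ 6 = 8.
Blocks that differ from the original plaintext: P[5].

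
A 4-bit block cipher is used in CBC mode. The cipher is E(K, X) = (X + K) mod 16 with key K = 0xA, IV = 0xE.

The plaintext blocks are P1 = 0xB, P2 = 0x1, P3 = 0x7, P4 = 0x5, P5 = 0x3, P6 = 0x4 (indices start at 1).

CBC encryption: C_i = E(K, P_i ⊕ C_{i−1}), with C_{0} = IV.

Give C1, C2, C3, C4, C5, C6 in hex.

C1: P1 ⊕ 0xE = 0x5; E(K, 0x5) = 0xF.
C2: P2 ⊕ 0xF = 0xE; E(K, 0xE) = 0x8.
C3: P3 ⊕ 0x8 = 0xF; E(K, 0xF) = 0x9.
C4: P4 ⊕ 0x9 = 0xC; E(K, 0xC) = 0x6.
C5: P5 ⊕ 0x6 = 0x5; E(K, 0x5) = 0xF.
C6: P6 ⊕ 0xF = 0xB; E(K, 0xB) = 0x5.

C1 = 0xF, C2 = 0x8, C3 = 0x9, C4 = 0x6, C5 = 0xF, C6 = 0x5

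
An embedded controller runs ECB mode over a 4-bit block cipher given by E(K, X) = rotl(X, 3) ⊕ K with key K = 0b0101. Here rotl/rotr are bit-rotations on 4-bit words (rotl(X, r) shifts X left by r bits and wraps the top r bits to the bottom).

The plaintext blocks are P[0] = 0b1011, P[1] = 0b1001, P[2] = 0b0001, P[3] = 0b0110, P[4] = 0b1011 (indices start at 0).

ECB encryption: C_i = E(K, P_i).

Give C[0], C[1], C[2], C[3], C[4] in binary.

C[0] = 0b1000, C[1] = 0b1001, C[2] = 0b1101, C[3] = 0b0110, C[4] = 0b1000

C[0]: E(K, 0b1011) = 0b1000.
C[1]: E(K, 0b1001) = 0b1001.
C[2]: E(K, 0b0001) = 0b1101.
C[3]: E(K, 0b0110) = 0b0110.
C[4]: E(K, 0b1011) = 0b1000.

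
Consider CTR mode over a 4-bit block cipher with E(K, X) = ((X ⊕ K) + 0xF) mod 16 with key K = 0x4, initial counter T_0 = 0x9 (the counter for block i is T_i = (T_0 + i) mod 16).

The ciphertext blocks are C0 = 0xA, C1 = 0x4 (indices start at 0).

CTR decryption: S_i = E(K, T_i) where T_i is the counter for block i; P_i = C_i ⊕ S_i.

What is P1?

P1: T = 0xA, S = E(K, T) = 0xD; 0x4 ⊕ 0xD = 0x9.

P1 = 0x9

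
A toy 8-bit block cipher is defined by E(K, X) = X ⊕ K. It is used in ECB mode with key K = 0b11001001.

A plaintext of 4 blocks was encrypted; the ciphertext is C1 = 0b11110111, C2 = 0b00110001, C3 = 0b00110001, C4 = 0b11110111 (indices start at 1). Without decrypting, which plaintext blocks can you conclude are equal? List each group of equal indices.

P1 = P4; P2 = P3

ECB encrypts each block independently with the same key, so equal ciphertext blocks imply equal plaintext blocks.
C1 = C4 = 0b11110111, so P1 = P4.
C2 = C3 = 0b00110001, so P2 = P3.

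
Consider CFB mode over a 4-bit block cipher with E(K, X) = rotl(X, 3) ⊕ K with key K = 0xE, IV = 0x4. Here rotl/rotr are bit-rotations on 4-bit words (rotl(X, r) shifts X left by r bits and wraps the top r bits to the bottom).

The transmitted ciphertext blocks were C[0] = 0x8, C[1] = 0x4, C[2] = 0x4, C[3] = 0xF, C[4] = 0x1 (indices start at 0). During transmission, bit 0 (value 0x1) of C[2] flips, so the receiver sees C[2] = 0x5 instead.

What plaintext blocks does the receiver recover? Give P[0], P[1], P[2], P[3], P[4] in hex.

CFB decryption: P_i = C_i ⊕ E(K, C_{i−1}), with C_{−1} = IV.
Only C[2] changed, to 0x5. In CFB, a change in C_i flips the same bit in P_i and garbles P_{i+1}. Decrypting the received ciphertext:
P[0]: E(K, 0x4) = 0xC; 0x8 ⊕ 0xC = 0x4.
P[1]: E(K, 0x8) = 0xA; 0x4 ⊕ 0xA = 0xE.
P[2]: E(K, 0x4) = 0xC; 0x5 ⊕ 0xC = 0x9.
P[3]: E(K, 0x5) = 0x4; 0xF ⊕ 0x4 = 0xB.
P[4]: E(K, 0xF) = 0x1; 0x1 ⊕ 0x1 = 0x0.
Blocks that differ from the original plaintext: P[2], P[3].

P[0] = 0x4, P[1] = 0xE, P[2] = 0x9, P[3] = 0xB, P[4] = 0x0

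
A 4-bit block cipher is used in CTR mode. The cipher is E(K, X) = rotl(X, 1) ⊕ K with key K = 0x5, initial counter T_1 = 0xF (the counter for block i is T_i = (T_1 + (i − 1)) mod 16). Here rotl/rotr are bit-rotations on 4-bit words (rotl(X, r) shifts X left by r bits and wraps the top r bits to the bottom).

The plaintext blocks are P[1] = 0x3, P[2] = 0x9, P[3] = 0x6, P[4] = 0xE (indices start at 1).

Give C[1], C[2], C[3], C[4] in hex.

CTR encryption: S_i = E(K, T_i) where T_i is the counter for block i; C_i = P_i ⊕ S_i.
C[1]: T = 0xF, S = E(K, T) = 0xA; 0x3 ⊕ 0xA = 0x9.
C[2]: T = 0x0, S = E(K, T) = 0x5; 0x9 ⊕ 0x5 = 0xC.
C[3]: T = 0x1, S = E(K, T) = 0x7; 0x6 ⊕ 0x7 = 0x1.
C[4]: T = 0x2, S = E(K, T) = 0x1; 0xE ⊕ 0x1 = 0xF.

C[1] = 0x9, C[2] = 0xC, C[3] = 0x1, C[4] = 0xF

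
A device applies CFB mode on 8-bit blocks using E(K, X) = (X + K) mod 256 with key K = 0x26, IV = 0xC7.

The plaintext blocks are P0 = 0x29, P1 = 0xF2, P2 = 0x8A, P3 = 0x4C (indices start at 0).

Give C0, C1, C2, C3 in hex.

CFB encryption: C_i = P_i ⊕ E(K, C_{i−1}), with C_{−1} = IV.
C0: E(K, 0xC7) = 0xED; 0x29 ⊕ 0xED = 0xC4.
C1: E(K, 0xC4) = 0xEA; 0xF2 ⊕ 0xEA = 0x18.
C2: E(K, 0x18) = 0x3E; 0x8A ⊕ 0x3E = 0xB4.
C3: E(K, 0xB4) = 0xDA; 0x4C ⊕ 0xDA = 0x96.

C0 = 0xC4, C1 = 0x18, C2 = 0xB4, C3 = 0x96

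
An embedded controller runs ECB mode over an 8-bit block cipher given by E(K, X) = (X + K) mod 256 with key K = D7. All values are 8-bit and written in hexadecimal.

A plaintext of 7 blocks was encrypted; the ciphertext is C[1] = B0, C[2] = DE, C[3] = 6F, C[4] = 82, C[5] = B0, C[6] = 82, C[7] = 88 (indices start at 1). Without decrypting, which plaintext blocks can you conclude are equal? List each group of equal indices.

P[1] = P[5]; P[4] = P[6]

ECB encrypts each block independently with the same key, so equal ciphertext blocks imply equal plaintext blocks.
C[1] = C[5] = B0, so P[1] = P[5].
C[4] = C[6] = 82, so P[4] = P[6].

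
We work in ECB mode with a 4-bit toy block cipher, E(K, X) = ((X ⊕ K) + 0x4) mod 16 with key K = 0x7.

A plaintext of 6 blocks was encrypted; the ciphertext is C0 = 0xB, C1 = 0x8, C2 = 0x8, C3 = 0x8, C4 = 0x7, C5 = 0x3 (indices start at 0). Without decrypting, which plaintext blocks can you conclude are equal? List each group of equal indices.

ECB encrypts each block independently with the same key, so equal ciphertext blocks imply equal plaintext blocks.
C1 = C2 = C3 = 0x8, so P1 = P2 = P3.

P1 = P2 = P3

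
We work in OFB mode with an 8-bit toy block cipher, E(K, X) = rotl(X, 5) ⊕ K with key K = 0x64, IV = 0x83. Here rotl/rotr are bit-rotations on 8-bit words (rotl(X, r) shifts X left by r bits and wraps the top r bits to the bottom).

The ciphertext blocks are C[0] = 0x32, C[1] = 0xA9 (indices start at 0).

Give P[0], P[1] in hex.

P[0] = 0x26, P[1] = 0x4F

OFB decryption: S_i = E(K, S_{i−1}) with S_{−1} = IV; P_i = C_i ⊕ S_i.
P[0]: S = E(K, 0x83) = 0x14; 0x32 ⊕ 0x14 = 0x26.
P[1]: S = E(K, 0x14) = 0xE6; 0xA9 ⊕ 0xE6 = 0x4F.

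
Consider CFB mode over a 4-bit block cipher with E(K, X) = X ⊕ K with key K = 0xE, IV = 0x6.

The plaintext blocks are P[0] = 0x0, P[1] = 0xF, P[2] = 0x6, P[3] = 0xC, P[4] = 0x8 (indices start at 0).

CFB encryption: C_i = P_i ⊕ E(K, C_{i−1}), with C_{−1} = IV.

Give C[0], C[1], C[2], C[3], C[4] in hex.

C[0] = 0x8, C[1] = 0x9, C[2] = 0x1, C[3] = 0x3, C[4] = 0x5

C[0]: E(K, 0x6) = 0x8; 0x0 ⊕ 0x8 = 0x8.
C[1]: E(K, 0x8) = 0x6; 0xF ⊕ 0x6 = 0x9.
C[2]: E(K, 0x9) = 0x7; 0x6 ⊕ 0x7 = 0x1.
C[3]: E(K, 0x1) = 0xF; 0xC ⊕ 0xF = 0x3.
C[4]: E(K, 0x3) = 0xD; 0x8 ⊕ 0xD = 0x5.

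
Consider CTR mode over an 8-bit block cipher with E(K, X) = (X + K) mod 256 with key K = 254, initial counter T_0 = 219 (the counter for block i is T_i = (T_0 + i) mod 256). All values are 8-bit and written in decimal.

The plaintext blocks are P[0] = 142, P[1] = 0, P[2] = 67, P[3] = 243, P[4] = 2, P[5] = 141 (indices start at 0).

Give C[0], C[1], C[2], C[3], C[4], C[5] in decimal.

CTR encryption: S_i = E(K, T_i) where T_i is the counter for block i; C_i = P_i ⊕ S_i.
C[0]: T = 219, S = E(K, T) = 217; 142 ⊕ 217 = 87.
C[1]: T = 220, S = E(K, T) = 218; 0 ⊕ 218 = 218.
C[2]: T = 221, S = E(K, T) = 219; 67 ⊕ 219 = 152.
C[3]: T = 222, S = E(K, T) = 220; 243 ⊕ 220 = 47.
C[4]: T = 223, S = E(K, T) = 221; 2 ⊕ 221 = 223.
C[5]: T = 224, S = E(K, T) = 222; 141 ⊕ 222 = 83.

C[0] = 87, C[1] = 218, C[2] = 152, C[3] = 47, C[4] = 223, C[5] = 83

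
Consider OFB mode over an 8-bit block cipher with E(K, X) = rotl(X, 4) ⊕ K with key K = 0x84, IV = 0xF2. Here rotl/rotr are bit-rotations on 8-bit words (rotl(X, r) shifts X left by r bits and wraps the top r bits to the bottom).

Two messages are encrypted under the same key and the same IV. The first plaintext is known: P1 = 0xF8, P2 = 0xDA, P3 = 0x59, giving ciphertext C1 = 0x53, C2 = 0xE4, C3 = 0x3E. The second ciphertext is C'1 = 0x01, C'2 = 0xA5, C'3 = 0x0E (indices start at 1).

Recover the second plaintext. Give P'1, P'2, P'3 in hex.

P'1 = 0xAA, P'2 = 0x9B, P'3 = 0x69

In OFB with a reused IV, both messages share the same keystream S_i, so C_i ⊕ C'_i = P_i ⊕ P'_i and thus P'_i = P_i ⊕ C_i ⊕ C'_i.
P'1: 0xF8 ⊕ 0x53 ⊕ 0x01 = 0xAA.
P'2: 0xDA ⊕ 0xE4 ⊕ 0xA5 = 0x9B.
P'3: 0x59 ⊕ 0x3E ⊕ 0x0E = 0x69.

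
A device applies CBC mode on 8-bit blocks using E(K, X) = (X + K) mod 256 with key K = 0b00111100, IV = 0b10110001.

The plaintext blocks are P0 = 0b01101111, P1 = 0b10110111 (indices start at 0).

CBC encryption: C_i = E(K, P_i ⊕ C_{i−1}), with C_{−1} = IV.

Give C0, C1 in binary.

C0 = 0b00011010, C1 = 0b11101001

C0: P0 ⊕ 0b10110001 = 0b11011110; E(K, 0b11011110) = 0b00011010.
C1: P1 ⊕ 0b00011010 = 0b10101101; E(K, 0b10101101) = 0b11101001.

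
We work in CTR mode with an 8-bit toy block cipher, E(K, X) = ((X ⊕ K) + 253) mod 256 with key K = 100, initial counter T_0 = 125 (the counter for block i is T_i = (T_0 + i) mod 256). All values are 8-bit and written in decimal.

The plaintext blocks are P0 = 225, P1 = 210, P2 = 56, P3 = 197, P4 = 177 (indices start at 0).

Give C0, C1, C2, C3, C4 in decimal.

CTR encryption: S_i = E(K, T_i) where T_i is the counter for block i; C_i = P_i ⊕ S_i.
C0: T = 125, S = E(K, T) = 22; 225 ⊕ 22 = 247.
C1: T = 126, S = E(K, T) = 23; 210 ⊕ 23 = 197.
C2: T = 127, S = E(K, T) = 24; 56 ⊕ 24 = 32.
C3: T = 128, S = E(K, T) = 225; 197 ⊕ 225 = 36.
C4: T = 129, S = E(K, T) = 226; 177 ⊕ 226 = 83.

C0 = 247, C1 = 197, C2 = 32, C3 = 36, C4 = 83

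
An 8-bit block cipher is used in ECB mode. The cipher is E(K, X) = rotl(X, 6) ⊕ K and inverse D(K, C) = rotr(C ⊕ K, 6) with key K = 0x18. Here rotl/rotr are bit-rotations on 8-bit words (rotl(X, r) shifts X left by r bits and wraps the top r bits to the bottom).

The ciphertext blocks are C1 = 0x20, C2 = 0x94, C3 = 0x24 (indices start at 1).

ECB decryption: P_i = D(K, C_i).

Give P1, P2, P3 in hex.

P1 = 0xE0, P2 = 0x32, P3 = 0xF0

P1: D(K, 0x20) = 0xE0.
P2: D(K, 0x94) = 0x32.
P3: D(K, 0x24) = 0xF0.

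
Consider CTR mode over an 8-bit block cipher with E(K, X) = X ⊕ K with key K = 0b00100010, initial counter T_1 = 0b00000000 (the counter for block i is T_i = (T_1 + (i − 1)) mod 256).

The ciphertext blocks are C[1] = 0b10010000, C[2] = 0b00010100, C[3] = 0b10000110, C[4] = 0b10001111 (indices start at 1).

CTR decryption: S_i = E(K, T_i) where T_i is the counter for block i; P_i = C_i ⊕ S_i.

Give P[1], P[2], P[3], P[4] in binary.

P[1]: T = 0b00000000, S = E(K, T) = 0b00100010; 0b10010000 ⊕ 0b00100010 = 0b10110010.
P[2]: T = 0b00000001, S = E(K, T) = 0b00100011; 0b00010100 ⊕ 0b00100011 = 0b00110111.
P[3]: T = 0b00000010, S = E(K, T) = 0b00100000; 0b10000110 ⊕ 0b00100000 = 0b10100110.
P[4]: T = 0b00000011, S = E(K, T) = 0b00100001; 0b10001111 ⊕ 0b00100001 = 0b10101110.

P[1] = 0b10110010, P[2] = 0b00110111, P[3] = 0b10100110, P[4] = 0b10101110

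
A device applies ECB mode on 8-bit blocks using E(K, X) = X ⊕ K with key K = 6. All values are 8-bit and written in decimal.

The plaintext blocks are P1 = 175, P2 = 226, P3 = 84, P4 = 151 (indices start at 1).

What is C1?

C1 = 169

ECB encryption: C_i = E(K, P_i).
C1: E(K, 175) = 169.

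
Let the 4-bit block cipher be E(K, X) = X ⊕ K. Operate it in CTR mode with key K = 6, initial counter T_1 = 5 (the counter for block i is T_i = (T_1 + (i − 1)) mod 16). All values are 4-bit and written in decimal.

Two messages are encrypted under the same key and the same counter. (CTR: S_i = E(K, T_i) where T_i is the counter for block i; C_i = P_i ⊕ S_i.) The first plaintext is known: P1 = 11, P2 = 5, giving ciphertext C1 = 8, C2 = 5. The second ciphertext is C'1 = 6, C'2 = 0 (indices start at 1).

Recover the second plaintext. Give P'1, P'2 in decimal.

P'1 = 5, P'2 = 0

In CTR with a reused counter, both messages share the same keystream S_i, so C_i ⊕ C'_i = P_i ⊕ P'_i and thus P'_i = P_i ⊕ C_i ⊕ C'_i.
P'1: 11 ⊕ 8 ⊕ 6 = 5.
P'2: 5 ⊕ 5 ⊕ 0 = 0.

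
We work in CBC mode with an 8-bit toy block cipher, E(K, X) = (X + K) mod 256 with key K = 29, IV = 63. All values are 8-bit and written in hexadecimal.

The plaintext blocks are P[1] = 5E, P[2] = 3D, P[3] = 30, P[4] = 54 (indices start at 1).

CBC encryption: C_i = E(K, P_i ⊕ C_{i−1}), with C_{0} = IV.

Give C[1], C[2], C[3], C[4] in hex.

C[1]: P[1] ⊕ 63 = 3D; E(K, 3D) = 66.
C[2]: P[2] ⊕ 66 = 5B; E(K, 5B) = 84.
C[3]: P[3] ⊕ 84 = B4; E(K, B4) = DD.
C[4]: P[4] ⊕ DD = 89; E(K, 89) = B2.

C[1] = 66, C[2] = 84, C[3] = DD, C[4] = B2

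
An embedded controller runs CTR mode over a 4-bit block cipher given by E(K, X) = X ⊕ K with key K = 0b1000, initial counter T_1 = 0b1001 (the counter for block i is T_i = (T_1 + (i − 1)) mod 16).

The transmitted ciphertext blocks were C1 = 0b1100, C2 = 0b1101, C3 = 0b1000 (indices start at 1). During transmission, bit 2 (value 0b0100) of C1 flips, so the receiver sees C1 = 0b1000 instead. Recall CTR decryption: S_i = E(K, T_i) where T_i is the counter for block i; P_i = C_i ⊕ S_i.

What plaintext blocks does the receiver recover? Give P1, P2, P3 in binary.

Only C1 changed, to 0b1000. In CTR, a change in C_i flips the same bit in P_i only; the keystream is unaffected. Decrypting the received ciphertext:
P1: T = 0b1001, S = E(K, T) = 0b0001; 0b1000 ⊕ 0b0001 = 0b1001.
P2: T = 0b1010, S = E(K, T) = 0b0010; 0b1101 ⊕ 0b0010 = 0b1111.
P3: T = 0b1011, S = E(K, T) = 0b0011; 0b1000 ⊕ 0b0011 = 0b1011.
Blocks that differ from the original plaintext: P1.

P1 = 0b1001, P2 = 0b1111, P3 = 0b1011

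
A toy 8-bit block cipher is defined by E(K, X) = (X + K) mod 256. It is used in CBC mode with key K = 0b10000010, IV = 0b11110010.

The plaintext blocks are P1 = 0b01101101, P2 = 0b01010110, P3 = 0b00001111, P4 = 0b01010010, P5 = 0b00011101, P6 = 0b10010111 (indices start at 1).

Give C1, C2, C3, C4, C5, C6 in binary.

C1 = 0b00100001, C2 = 0b11111001, C3 = 0b01111000, C4 = 0b10101100, C5 = 0b00110011, C6 = 0b00100110

CBC encryption: C_i = E(K, P_i ⊕ C_{i−1}), with C_{0} = IV.
C1: P1 ⊕ 0b11110010 = 0b10011111; E(K, 0b10011111) = 0b00100001.
C2: P2 ⊕ 0b00100001 = 0b01110111; E(K, 0b01110111) = 0b11111001.
C3: P3 ⊕ 0b11111001 = 0b11110110; E(K, 0b11110110) = 0b01111000.
C4: P4 ⊕ 0b01111000 = 0b00101010; E(K, 0b00101010) = 0b10101100.
C5: P5 ⊕ 0b10101100 = 0b10110001; E(K, 0b10110001) = 0b00110011.
C6: P6 ⊕ 0b00110011 = 0b10100100; E(K, 0b10100100) = 0b00100110.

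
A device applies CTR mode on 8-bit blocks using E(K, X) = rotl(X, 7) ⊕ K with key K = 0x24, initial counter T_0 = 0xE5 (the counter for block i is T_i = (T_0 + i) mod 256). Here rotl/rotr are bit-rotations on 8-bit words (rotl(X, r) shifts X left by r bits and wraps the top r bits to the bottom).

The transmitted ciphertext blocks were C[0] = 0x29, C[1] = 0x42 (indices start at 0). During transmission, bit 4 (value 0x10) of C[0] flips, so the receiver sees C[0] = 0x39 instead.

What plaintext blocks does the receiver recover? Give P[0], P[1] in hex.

CTR decryption: S_i = E(K, T_i) where T_i is the counter for block i; P_i = C_i ⊕ S_i.
Only C[0] changed, to 0x39. In CTR, a change in C_i flips the same bit in P_i only; the keystream is unaffected. Decrypting the received ciphertext:
P[0]: T = 0xE5, S = E(K, T) = 0xD6; 0x39 ⊕ 0xD6 = 0xEF.
P[1]: T = 0xE6, S = E(K, T) = 0x57; 0x42 ⊕ 0x57 = 0x15.
Blocks that differ from the original plaintext: P[0].

P[0] = 0xEF, P[1] = 0x15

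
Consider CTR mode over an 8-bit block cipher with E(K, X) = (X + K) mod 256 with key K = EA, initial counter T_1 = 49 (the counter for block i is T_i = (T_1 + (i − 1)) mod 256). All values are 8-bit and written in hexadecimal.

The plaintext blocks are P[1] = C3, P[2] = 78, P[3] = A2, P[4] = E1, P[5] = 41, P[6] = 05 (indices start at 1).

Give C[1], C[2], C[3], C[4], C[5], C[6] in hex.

CTR encryption: S_i = E(K, T_i) where T_i is the counter for block i; C_i = P_i ⊕ S_i.
C[1]: T = 49, S = E(K, T) = 33; C3 ⊕ 33 = F0.
C[2]: T = 4A, S = E(K, T) = 34; 78 ⊕ 34 = 4C.
C[3]: T = 4B, S = E(K, T) = 35; A2 ⊕ 35 = 97.
C[4]: T = 4C, S = E(K, T) = 36; E1 ⊕ 36 = D7.
C[5]: T = 4D, S = E(K, T) = 37; 41 ⊕ 37 = 76.
C[6]: T = 4E, S = E(K, T) = 38; 05 ⊕ 38 = 3D.

C[1] = F0, C[2] = 4C, C[3] = 97, C[4] = D7, C[5] = 76, C[6] = 3D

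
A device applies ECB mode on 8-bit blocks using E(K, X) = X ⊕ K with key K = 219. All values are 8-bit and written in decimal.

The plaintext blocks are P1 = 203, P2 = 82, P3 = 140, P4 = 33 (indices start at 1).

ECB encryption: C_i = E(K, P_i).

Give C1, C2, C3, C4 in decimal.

C1 = 16, C2 = 137, C3 = 87, C4 = 250

C1: E(K, 203) = 16.
C2: E(K, 82) = 137.
C3: E(K, 140) = 87.
C4: E(K, 33) = 250.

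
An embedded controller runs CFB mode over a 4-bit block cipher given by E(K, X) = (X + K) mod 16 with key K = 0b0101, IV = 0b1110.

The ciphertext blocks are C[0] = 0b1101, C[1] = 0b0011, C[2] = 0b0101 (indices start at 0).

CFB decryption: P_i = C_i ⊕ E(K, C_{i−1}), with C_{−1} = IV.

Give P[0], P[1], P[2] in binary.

P[0] = 0b1110, P[1] = 0b0001, P[2] = 0b1101

P[0]: E(K, 0b1110) = 0b0011; 0b1101 ⊕ 0b0011 = 0b1110.
P[1]: E(K, 0b1101) = 0b0010; 0b0011 ⊕ 0b0010 = 0b0001.
P[2]: E(K, 0b0011) = 0b1000; 0b0101 ⊕ 0b1000 = 0b1101.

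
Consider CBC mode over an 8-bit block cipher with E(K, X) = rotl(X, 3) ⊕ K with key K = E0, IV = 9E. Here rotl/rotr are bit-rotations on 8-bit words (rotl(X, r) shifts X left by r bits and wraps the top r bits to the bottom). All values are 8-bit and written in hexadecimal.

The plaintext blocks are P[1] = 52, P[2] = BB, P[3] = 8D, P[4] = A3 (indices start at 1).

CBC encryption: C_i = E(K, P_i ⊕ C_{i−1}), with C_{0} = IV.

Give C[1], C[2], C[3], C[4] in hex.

C[1] = 86, C[2] = 09, C[3] = C4, C[4] = DB

C[1]: P[1] ⊕ 9E = CC; E(K, CC) = 86.
C[2]: P[2] ⊕ 86 = 3D; E(K, 3D) = 09.
C[3]: P[3] ⊕ 09 = 84; E(K, 84) = C4.
C[4]: P[4] ⊕ C4 = 67; E(K, 67) = DB.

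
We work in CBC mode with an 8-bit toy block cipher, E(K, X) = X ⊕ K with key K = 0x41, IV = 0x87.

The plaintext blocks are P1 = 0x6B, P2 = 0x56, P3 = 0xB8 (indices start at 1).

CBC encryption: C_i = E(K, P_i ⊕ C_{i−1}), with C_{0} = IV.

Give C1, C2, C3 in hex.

C1 = 0xAD, C2 = 0xBA, C3 = 0x43

C1: P1 ⊕ 0x87 = 0xEC; E(K, 0xEC) = 0xAD.
C2: P2 ⊕ 0xAD = 0xFB; E(K, 0xFB) = 0xBA.
C3: P3 ⊕ 0xBA = 0x02; E(K, 0x02) = 0x43.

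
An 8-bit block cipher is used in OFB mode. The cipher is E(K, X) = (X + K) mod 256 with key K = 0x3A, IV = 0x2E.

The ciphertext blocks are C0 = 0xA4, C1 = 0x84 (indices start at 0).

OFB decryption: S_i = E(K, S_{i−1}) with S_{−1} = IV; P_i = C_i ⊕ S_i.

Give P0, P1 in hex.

P0: S = E(K, 0x2E) = 0x68; 0xA4 ⊕ 0x68 = 0xCC.
P1: S = E(K, 0x68) = 0xA2; 0x84 ⊕ 0xA2 = 0x26.

P0 = 0xCC, P1 = 0x26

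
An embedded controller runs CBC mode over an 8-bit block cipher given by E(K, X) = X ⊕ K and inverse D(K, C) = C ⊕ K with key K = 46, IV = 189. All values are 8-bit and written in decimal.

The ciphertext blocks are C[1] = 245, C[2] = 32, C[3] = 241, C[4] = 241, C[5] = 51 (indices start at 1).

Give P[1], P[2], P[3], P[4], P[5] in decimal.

CBC decryption: P_i = D(K, C_i) ⊕ C_{i−1}, with C_{0} = IV.
P[1]: D(K, 245) = 219; 219 ⊕ 189 = 102.
P[2]: D(K, 32) = 14; 14 ⊕ 245 = 251.
P[3]: D(K, 241) = 223; 223 ⊕ 32 = 255.
P[4]: D(K, 241) = 223; 223 ⊕ 241 = 46.
P[5]: D(K, 51) = 29; 29 ⊕ 241 = 236.

P[1] = 102, P[2] = 251, P[3] = 255, P[4] = 46, P[5] = 236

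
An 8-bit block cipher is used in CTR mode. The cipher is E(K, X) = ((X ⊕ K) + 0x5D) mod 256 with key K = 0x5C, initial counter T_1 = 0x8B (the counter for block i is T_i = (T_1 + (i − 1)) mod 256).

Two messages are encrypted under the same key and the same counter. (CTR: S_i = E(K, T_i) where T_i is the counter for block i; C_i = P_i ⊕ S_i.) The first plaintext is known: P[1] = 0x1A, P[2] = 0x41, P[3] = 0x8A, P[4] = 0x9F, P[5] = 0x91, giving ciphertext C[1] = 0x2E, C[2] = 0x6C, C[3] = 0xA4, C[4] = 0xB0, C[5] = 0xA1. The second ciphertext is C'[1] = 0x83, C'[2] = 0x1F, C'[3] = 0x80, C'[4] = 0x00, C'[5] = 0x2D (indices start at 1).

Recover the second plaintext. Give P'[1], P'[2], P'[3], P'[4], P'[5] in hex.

P'[1] = 0xB7, P'[2] = 0x32, P'[3] = 0xAE, P'[4] = 0x2F, P'[5] = 0x1D

In CTR with a reused counter, both messages share the same keystream S_i, so C_i ⊕ C'_i = P_i ⊕ P'_i and thus P'_i = P_i ⊕ C_i ⊕ C'_i.
P'[1]: 0x1A ⊕ 0x2E ⊕ 0x83 = 0xB7.
P'[2]: 0x41 ⊕ 0x6C ⊕ 0x1F = 0x32.
P'[3]: 0x8A ⊕ 0xA4 ⊕ 0x80 = 0xAE.
P'[4]: 0x9F ⊕ 0xB0 ⊕ 0x00 = 0x2F.
P'[5]: 0x91 ⊕ 0xA1 ⊕ 0x2D = 0x1D.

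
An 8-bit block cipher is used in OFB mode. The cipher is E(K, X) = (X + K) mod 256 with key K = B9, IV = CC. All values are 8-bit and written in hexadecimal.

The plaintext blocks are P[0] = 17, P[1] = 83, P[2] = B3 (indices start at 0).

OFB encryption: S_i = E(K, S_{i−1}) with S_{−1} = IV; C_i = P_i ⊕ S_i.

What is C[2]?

C[2] = 44

C[0]: S = E(K, CC) = 85; 17 ⊕ 85 = 92.
C[1]: S = E(K, 85) = 3E; 83 ⊕ 3E = BD.
C[2]: S = E(K, 3E) = F7; B3 ⊕ F7 = 44.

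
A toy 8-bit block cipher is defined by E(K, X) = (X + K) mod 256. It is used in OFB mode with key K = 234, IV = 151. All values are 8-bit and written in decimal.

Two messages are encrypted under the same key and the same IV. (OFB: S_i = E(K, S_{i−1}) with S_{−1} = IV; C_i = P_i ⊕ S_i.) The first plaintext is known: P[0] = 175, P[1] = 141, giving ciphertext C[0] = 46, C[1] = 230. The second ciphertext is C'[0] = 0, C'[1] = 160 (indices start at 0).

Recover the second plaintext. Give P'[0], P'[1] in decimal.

In OFB with a reused IV, both messages share the same keystream S_i, so C_i ⊕ C'_i = P_i ⊕ P'_i and thus P'_i = P_i ⊕ C_i ⊕ C'_i.
P'[0]: 175 ⊕ 46 ⊕ 0 = 129.
P'[1]: 141 ⊕ 230 ⊕ 160 = 203.

P'[0] = 129, P'[1] = 203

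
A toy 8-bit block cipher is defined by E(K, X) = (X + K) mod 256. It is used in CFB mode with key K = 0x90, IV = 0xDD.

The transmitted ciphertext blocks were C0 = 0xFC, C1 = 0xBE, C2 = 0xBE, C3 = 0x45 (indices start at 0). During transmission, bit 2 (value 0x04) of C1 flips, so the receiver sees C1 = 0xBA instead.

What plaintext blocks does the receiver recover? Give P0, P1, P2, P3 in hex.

P0 = 0x91, P1 = 0x36, P2 = 0xF4, P3 = 0x0B

CFB decryption: P_i = C_i ⊕ E(K, C_{i−1}), with C_{−1} = IV.
Only C1 changed, to 0xBA. In CFB, a change in C_i flips the same bit in P_i and garbles P_{i+1}. Decrypting the received ciphertext:
P0: E(K, 0xDD) = 0x6D; 0xFC ⊕ 0x6D = 0x91.
P1: E(K, 0xFC) = 0x8C; 0xBA ⊕ 0x8C = 0x36.
P2: E(K, 0xBA) = 0x4A; 0xBE ⊕ 0x4A = 0xF4.
P3: E(K, 0xBE) = 0x4E; 0x45 ⊕ 0x4E = 0x0B.
Blocks that differ from the original plaintext: P1, P2.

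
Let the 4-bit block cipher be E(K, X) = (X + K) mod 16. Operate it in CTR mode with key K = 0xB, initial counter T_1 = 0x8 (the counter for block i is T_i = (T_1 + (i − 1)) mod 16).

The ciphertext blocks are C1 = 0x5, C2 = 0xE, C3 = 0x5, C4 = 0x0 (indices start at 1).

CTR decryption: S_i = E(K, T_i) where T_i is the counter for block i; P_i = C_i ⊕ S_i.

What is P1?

P1 = 0x6

P1: T = 0x8, S = E(K, T) = 0x3; 0x5 ⊕ 0x3 = 0x6.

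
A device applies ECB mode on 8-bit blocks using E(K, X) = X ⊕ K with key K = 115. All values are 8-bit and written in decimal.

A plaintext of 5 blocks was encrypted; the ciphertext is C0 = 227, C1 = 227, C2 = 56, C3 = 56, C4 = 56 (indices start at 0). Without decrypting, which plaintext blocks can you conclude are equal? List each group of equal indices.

P0 = P1; P2 = P3 = P4

ECB encrypts each block independently with the same key, so equal ciphertext blocks imply equal plaintext blocks.
C0 = C1 = 227, so P0 = P1.
C2 = C3 = C4 = 56, so P2 = P3 = P4.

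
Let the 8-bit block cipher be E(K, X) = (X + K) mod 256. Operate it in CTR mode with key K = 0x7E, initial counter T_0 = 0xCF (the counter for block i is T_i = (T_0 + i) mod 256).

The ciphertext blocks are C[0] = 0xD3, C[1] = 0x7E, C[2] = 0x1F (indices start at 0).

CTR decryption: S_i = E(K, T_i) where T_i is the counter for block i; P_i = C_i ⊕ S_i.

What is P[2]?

P[2] = 0x50

P[2]: T = 0xD1, S = E(K, T) = 0x4F; 0x1F ⊕ 0x4F = 0x50.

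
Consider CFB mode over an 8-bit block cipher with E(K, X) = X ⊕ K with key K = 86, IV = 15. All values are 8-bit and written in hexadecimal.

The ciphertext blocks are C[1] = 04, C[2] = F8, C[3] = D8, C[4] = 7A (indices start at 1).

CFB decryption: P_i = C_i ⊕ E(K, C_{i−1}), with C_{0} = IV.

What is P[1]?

P[1] = 97

P[1]: E(K, 15) = 93; 04 ⊕ 93 = 97.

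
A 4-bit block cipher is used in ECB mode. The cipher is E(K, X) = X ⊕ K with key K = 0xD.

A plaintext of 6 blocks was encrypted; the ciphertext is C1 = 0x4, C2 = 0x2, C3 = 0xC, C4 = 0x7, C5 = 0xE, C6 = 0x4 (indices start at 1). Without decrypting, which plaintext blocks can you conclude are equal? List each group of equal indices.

ECB encrypts each block independently with the same key, so equal ciphertext blocks imply equal plaintext blocks.
C1 = C6 = 0x4, so P1 = P6.

P1 = P6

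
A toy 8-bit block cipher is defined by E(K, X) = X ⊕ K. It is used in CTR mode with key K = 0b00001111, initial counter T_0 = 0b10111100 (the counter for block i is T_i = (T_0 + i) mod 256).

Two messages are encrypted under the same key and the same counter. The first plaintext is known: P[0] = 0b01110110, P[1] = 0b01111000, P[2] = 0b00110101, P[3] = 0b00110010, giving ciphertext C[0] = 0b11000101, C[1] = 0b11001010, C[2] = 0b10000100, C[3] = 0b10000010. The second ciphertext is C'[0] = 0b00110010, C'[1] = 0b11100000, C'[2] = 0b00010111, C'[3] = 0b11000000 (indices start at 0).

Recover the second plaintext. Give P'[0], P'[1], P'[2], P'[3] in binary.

In CTR with a reused counter, both messages share the same keystream S_i, so C_i ⊕ C'_i = P_i ⊕ P'_i and thus P'_i = P_i ⊕ C_i ⊕ C'_i.
P'[0]: 0b01110110 ⊕ 0b11000101 ⊕ 0b00110010 = 0b10000001.
P'[1]: 0b01111000 ⊕ 0b11001010 ⊕ 0b11100000 = 0b01010010.
P'[2]: 0b00110101 ⊕ 0b10000100 ⊕ 0b00010111 = 0b10100110.
P'[3]: 0b00110010 ⊕ 0b10000010 ⊕ 0b11000000 = 0b01110000.

P'[0] = 0b10000001, P'[1] = 0b01010010, P'[2] = 0b10100110, P'[3] = 0b01110000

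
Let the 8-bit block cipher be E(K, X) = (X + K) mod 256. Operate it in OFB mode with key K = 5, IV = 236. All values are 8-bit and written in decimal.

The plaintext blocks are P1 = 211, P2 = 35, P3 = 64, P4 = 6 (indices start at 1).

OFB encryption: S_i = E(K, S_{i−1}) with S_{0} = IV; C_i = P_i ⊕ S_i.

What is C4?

C4 = 6

C1: S = E(K, 236) = 241; 211 ⊕ 241 = 34.
C2: S = E(K, 241) = 246; 35 ⊕ 246 = 213.
C3: S = E(K, 246) = 251; 64 ⊕ 251 = 187.
C4: S = E(K, 251) = 0; 6 ⊕ 0 = 6.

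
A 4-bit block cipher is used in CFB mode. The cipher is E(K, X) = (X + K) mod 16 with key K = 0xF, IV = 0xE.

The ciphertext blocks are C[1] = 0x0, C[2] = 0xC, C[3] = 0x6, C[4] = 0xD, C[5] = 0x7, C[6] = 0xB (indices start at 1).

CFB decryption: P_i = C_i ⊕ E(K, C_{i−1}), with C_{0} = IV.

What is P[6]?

P[6] = 0xD

P[6]: E(K, 0x7) = 0x6; 0xB ⊕ 0x6 = 0xD.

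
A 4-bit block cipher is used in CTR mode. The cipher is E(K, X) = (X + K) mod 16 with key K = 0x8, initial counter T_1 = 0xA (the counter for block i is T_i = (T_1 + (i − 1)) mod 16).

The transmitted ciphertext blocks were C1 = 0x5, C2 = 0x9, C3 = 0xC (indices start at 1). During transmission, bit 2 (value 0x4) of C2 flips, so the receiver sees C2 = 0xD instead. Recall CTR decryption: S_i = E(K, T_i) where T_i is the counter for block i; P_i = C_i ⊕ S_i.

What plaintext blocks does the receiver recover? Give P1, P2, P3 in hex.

Only C2 changed, to 0xD. In CTR, a change in C_i flips the same bit in P_i only; the keystream is unaffected. Decrypting the received ciphertext:
P1: T = 0xA, S = E(K, T) = 0x2; 0x5 ⊕ 0x2 = 0x7.
P2: T = 0xB, S = E(K, T) = 0x3; 0xD ⊕ 0x3 = 0xE.
P3: T = 0xC, S = E(K, T) = 0x4; 0xC ⊕ 0x4 = 0x8.
Blocks that differ from the original plaintext: P2.

P1 = 0x7, P2 = 0xE, P3 = 0x8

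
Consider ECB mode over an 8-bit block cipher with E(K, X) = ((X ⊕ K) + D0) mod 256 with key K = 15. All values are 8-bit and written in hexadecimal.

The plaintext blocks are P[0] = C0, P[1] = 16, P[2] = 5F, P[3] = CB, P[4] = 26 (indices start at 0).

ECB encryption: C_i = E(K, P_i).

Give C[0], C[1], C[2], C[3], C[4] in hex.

C[0] = A5, C[1] = D3, C[2] = 1A, C[3] = AE, C[4] = 03

C[0]: E(K, C0) = A5.
C[1]: E(K, 16) = D3.
C[2]: E(K, 5F) = 1A.
C[3]: E(K, CB) = AE.
C[4]: E(K, 26) = 03.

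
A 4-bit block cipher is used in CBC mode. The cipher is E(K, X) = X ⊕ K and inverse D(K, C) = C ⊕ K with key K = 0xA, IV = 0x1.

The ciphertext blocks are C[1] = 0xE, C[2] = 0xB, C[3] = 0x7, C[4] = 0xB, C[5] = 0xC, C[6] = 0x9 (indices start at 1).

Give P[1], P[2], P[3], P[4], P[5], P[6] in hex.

P[1] = 0x5, P[2] = 0xF, P[3] = 0x6, P[4] = 0x6, P[5] = 0xD, P[6] = 0xF

CBC decryption: P_i = D(K, C_i) ⊕ C_{i−1}, with C_{0} = IV.
P[1]: D(K, 0xE) = 0x4; 0x4 ⊕ 0x1 = 0x5.
P[2]: D(K, 0xB) = 0x1; 0x1 ⊕ 0xE = 0xF.
P[3]: D(K, 0x7) = 0xD; 0xD ⊕ 0xB = 0x6.
P[4]: D(K, 0xB) = 0x1; 0x1 ⊕ 0x7 = 0x6.
P[5]: D(K, 0xC) = 0x6; 0x6 ⊕ 0xB = 0xD.
P[6]: D(K, 0x9) = 0x3; 0x3 ⊕ 0xC = 0xF.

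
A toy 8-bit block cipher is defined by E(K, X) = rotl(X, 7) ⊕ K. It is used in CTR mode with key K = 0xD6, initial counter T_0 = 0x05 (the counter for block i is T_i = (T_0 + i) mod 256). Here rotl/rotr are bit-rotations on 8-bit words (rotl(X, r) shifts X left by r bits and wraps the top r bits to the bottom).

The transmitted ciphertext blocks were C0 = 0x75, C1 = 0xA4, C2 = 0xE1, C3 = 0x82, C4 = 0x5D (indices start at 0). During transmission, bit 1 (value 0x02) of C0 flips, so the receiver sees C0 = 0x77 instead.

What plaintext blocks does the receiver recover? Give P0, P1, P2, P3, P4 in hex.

CTR decryption: S_i = E(K, T_i) where T_i is the counter for block i; P_i = C_i ⊕ S_i.
Only C0 changed, to 0x77. In CTR, a change in C_i flips the same bit in P_i only; the keystream is unaffected. Decrypting the received ciphertext:
P0: T = 0x05, S = E(K, T) = 0x54; 0x77 ⊕ 0x54 = 0x23.
P1: T = 0x06, S = E(K, T) = 0xD5; 0xA4 ⊕ 0xD5 = 0x71.
P2: T = 0x07, S = E(K, T) = 0x55; 0xE1 ⊕ 0x55 = 0xB4.
P3: T = 0x08, S = E(K, T) = 0xD2; 0x82 ⊕ 0xD2 = 0x50.
P4: T = 0x09, S = E(K, T) = 0x52; 0x5D ⊕ 0x52 = 0x0F.
Blocks that differ from the original plaintext: P0.

P0 = 0x23, P1 = 0x71, P2 = 0xB4, P3 = 0x50, P4 = 0x0F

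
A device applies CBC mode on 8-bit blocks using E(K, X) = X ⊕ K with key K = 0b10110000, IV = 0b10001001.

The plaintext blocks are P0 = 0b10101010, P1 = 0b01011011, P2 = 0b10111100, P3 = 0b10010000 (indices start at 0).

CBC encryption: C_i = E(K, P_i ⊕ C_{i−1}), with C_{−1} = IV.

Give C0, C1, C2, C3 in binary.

C0: P0 ⊕ 0b10001001 = 0b00100011; E(K, 0b00100011) = 0b10010011.
C1: P1 ⊕ 0b10010011 = 0b11001000; E(K, 0b11001000) = 0b01111000.
C2: P2 ⊕ 0b01111000 = 0b11000100; E(K, 0b11000100) = 0b01110100.
C3: P3 ⊕ 0b01110100 = 0b11100100; E(K, 0b11100100) = 0b01010100.

C0 = 0b10010011, C1 = 0b01111000, C2 = 0b01110100, C3 = 0b01010100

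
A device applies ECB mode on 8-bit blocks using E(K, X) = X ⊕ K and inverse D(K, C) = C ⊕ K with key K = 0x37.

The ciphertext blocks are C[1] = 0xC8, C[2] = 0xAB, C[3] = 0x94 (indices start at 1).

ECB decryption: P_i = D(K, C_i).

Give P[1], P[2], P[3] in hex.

P[1]: D(K, 0xC8) = 0xFF.
P[2]: D(K, 0xAB) = 0x9C.
P[3]: D(K, 0x94) = 0xA3.

P[1] = 0xFF, P[2] = 0x9C, P[3] = 0xA3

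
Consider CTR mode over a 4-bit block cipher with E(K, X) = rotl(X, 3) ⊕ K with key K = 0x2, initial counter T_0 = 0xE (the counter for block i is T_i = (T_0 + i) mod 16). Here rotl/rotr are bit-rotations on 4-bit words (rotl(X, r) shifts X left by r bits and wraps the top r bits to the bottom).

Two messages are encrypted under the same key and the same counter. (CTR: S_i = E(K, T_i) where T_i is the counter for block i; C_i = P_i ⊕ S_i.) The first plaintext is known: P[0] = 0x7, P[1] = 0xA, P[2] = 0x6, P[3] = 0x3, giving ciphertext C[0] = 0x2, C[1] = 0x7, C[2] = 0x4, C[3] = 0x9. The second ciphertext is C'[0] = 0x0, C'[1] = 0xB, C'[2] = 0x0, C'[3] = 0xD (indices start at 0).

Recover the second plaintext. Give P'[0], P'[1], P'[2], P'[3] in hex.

P'[0] = 0x5, P'[1] = 0x6, P'[2] = 0x2, P'[3] = 0x7

In CTR with a reused counter, both messages share the same keystream S_i, so C_i ⊕ C'_i = P_i ⊕ P'_i and thus P'_i = P_i ⊕ C_i ⊕ C'_i.
P'[0]: 0x7 ⊕ 0x2 ⊕ 0x0 = 0x5.
P'[1]: 0xA ⊕ 0x7 ⊕ 0xB = 0x6.
P'[2]: 0x6 ⊕ 0x4 ⊕ 0x0 = 0x2.
P'[3]: 0x3 ⊕ 0x9 ⊕ 0xD = 0x7.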